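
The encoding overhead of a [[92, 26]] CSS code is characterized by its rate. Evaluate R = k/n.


Code rate R = k/n
= 26/92
= 0.2826

0.2826


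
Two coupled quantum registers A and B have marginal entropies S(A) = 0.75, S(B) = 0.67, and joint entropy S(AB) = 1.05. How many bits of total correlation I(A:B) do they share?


I(A:B) = S(A) + S(B) - S(AB)
= 0.75 + 0.67 - 1.05
= 0.3700

0.3700


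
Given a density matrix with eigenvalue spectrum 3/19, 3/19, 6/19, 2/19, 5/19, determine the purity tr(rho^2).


tr(rho^2) = sum of eigenvalues squared
= (3/19)^2 + (3/19)^2 + (6/19)^2 + (2/19)^2 + (5/19)^2
= (9 + 9 + 36 + 4 + 25) / 361
= 83/361
= 0.2299

0.2299


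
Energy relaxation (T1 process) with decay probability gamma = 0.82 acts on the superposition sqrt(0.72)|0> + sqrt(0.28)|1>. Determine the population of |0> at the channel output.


For amplitude damping with parameter gamma on state sqrt(a)|0> + sqrt(b)|1>:
alpha^2 = 0.72, beta^2 = 0.28
P(|0>) = alpha^2 + gamma * beta^2
= 0.72 + 0.82 * 0.28
= 0.72 + 0.2296
= 0.9496

0.9496


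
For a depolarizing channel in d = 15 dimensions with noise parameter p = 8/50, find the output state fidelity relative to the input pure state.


F = (1-p) + p/d
= (1 - 0.1600) + 0.1600/15
= 0.8400 + 0.0107
= 0.8507

0.8507


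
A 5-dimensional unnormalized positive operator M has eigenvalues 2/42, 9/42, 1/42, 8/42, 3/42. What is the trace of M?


tr(M) = sum of eigenvalues
= 2/42 + 9/42 + 1/42 + 8/42 + 3/42
= 23/42
= 0.5476

0.5476


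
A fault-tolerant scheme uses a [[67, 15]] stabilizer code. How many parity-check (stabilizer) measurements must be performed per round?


For an [[n,k]] stabilizer code:
Number of stabilizer generators = n - k
= 67 - 15
= 52

52


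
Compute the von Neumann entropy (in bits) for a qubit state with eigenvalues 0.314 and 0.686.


S = -p*log2(p) - (1-p)*log2(1-p)
p = 0.3140, 1-p = 0.6860
= -0.3140 * log2(0.3140) - 0.6860 * log2(0.6860)
= -(-0.5247) - (-0.3730)
= 0.8977

0.8977


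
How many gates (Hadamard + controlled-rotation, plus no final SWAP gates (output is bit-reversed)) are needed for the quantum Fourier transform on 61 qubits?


Hadamard gates: 61
Controlled rotations: n*(n-1)/2 = 61*60/2 = 1830
SWAP gates: 0 (omitted)
Total = 61 + 1830
= 1891

1891


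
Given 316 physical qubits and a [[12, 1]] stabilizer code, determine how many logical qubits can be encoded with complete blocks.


Each code block uses 12 physical qubits for 1 logical qubit(s).
Number of complete blocks = floor(316 / 12) = 26
Logical qubits = 26 * 1
= 26

26


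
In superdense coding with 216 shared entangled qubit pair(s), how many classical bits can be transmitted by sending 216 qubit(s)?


Superdense coding allows 2 classical bits per shared entangled pair.
216 pair(s) -> 2 * 216 = 432 classical bits

432


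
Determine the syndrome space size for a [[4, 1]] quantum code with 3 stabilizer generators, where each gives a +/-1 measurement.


Each stabilizer generator gives a binary (+1 or -1) measurement outcome.
With 3 independent generators:
Total syndromes = 2^3
= 8

8


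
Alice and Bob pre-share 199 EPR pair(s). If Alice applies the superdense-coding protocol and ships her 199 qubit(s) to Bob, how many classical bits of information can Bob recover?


Superdense coding allows 2 classical bits per shared entangled pair.
199 pair(s) -> 2 * 199 = 398 classical bits

398


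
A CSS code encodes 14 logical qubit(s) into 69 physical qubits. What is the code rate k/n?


Code rate R = k/n
= 14/69
= 0.2029

0.2029


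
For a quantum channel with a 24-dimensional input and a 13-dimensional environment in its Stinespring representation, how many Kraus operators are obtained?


Tracing out the environment in an orthonormal basis {|i>_E} gives Kraus operators K_i = <i|_E U |0>_E.
Number of Kraus operators = dim(H_env) = d_env
= 13

13


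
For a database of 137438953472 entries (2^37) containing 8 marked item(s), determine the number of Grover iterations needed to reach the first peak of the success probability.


After j Grover iterations the success probability is P(j) = sin^2((2j+1)*theta), where sin(theta) = sqrt(k/N).
N = 2^37 = 137438953472, k = 8
sin(theta) = sqrt(k/N) = 7.629394531e-06
theta = arcsin(sqrt(k/N)) = 7.629394531e-06 rad
P(j) reaches its first maximum when (2j+1)*theta is as close as possible to pi/2, i.e. j = round(pi/(4*theta) - 1/2).
pi/(4*theta) - 1/2 = 102943.2081
(For comparison, the common estimate pi/4 * sqrt(N/k) = 102943.7081; the exact maximiser is used here.)
Optimal iterations = 102943

102943


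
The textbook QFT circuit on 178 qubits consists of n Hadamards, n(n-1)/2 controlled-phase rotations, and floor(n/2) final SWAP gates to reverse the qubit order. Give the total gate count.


Hadamard gates: 178
Controlled rotations: n*(n-1)/2 = 178*177/2 = 15753
SWAP gates: floor(n/2) = floor(178/2) = 89
Total = 178 + 15753 + 89
= 16020

16020


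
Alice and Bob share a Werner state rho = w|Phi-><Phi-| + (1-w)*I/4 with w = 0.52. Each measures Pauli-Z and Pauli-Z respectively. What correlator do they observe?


|Phi-> = (|00> - |11>)/sqrt(2)
For the pure Bell state, <Z_A Z_B> = +1 (Bell-state Pauli correlator).
The maximally-mixed part I/4 has tr(I/4 * P tensor P) = 0 for any traceless Pauli P.
So <Z_A Z_B>_rho = w * (+1) + (1 - w) * 0
= 0.52 * (+1)
= 0.5200

0.5200


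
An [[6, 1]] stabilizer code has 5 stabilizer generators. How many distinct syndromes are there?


Each stabilizer generator gives a binary (+1 or -1) measurement outcome.
With 5 independent generators:
Total syndromes = 2^5
= 32

32


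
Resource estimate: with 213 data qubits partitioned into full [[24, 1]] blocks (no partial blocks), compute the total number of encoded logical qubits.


Each code block uses 24 physical qubits for 1 logical qubit(s).
Number of complete blocks = floor(213 / 24) = 8
Logical qubits = 8 * 1
= 8

8


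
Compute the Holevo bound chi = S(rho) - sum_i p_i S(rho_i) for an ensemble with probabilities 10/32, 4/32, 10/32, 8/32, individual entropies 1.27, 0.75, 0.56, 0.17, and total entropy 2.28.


chi = S(rho) - sum_i p_i * S(rho_i)
Weighted entropy = 10/32 * 1.27 + 4/32 * 0.75 + 10/32 * 0.56 + 8/32 * 0.17
= 0.7081
chi = 2.28 - 0.7081
= 1.5719

1.5719


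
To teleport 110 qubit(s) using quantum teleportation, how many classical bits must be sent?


Quantum teleportation requires 2 classical bits per qubit teleported.
110 qubit(s) -> 2 * 110 = 220 classical bits

220


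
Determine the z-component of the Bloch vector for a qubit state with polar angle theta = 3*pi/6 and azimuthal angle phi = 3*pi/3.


theta = 1.5708, phi = 3.1416
r_z = cos(theta) = 0.0000

0.0000


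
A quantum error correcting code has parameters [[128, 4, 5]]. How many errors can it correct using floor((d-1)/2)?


Code parameters: [[128, 4, 5]], distance d = 5.
Number of correctable errors = floor((d-1)/2)
= floor((5 - 1)/2)
= floor(4/2)
= 2

2


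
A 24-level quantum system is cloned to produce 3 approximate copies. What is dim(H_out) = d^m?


Output space = H^(tensor 3) where dim(H) = 24
dim = 24^3
= 576 (after 2 factors)
= 13824 (after 3 factors)
= 13824

13824


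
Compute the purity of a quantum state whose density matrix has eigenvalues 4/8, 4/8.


tr(rho^2) = sum of eigenvalues squared
= (4/8)^2 + (4/8)^2
= (16 + 16) / 64
= 32/64
= 0.5000

0.5000


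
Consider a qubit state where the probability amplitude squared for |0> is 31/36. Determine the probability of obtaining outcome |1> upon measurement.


|alpha|^2 = 31/36 = 0.8611
|beta|^2 = 1 - 31/36 = 5/36 = 0.1389
P(|1>) = |beta|^2 = 0.1389

0.1389


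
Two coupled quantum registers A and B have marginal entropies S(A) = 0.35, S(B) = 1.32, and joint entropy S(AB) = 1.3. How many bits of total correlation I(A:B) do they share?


I(A:B) = S(A) + S(B) - S(AB)
= 0.35 + 1.32 - 1.3
= 0.3700

0.3700


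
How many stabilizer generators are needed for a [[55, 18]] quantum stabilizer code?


For an [[n,k]] stabilizer code:
Number of stabilizer generators = n - k
= 55 - 18
= 37

37


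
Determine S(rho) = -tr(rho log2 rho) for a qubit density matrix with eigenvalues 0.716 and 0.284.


S = -p*log2(p) - (1-p)*log2(1-p)
p = 0.7160, 1-p = 0.2840
= -0.7160 * log2(0.7160) - 0.2840 * log2(0.2840)
= -(-0.3451) - (-0.5158)
= 0.8608

0.8608


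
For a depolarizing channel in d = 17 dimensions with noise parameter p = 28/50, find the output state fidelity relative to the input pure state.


F = (1-p) + p/d
= (1 - 0.5600) + 0.5600/17
= 0.4400 + 0.0329
= 0.4729

0.4729


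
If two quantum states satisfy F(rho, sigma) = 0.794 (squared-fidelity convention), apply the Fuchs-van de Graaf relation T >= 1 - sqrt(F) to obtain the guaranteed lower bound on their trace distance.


Fuchs-van de Graaf (squared-fidelity convention): 1 - sqrt(F) <= T <= sqrt(1 - F).
Lower bound: T >= 1 - sqrt(F)
sqrt(F) = sqrt(0.794) = 0.8911
T >= 1 - 0.8911
T >= 0.1089

0.1089


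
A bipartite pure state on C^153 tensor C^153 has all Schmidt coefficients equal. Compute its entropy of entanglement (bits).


For a maximally entangled state in d x d:
S = log2(d) = log2(153)
= 7.2574

7.2574


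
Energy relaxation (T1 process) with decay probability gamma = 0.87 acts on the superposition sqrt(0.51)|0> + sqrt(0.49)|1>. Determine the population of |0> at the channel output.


For amplitude damping with parameter gamma on state sqrt(a)|0> + sqrt(b)|1>:
alpha^2 = 0.51, beta^2 = 0.49
P(|0>) = alpha^2 + gamma * beta^2
= 0.51 + 0.87 * 0.49
= 0.51 + 0.4263
= 0.9363

0.9363


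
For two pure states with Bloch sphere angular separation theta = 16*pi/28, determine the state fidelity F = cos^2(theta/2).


For states separated by angle theta on Bloch sphere:
F = cos^2(theta/2)
theta = 16*pi/28 = 1.7952
theta/2 = 0.8976
cos(theta/2) = 0.6235
F = 0.3887

0.3887


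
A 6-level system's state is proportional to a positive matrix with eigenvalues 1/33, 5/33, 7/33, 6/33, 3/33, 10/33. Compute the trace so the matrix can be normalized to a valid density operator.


tr(M) = sum of eigenvalues
= 1/33 + 5/33 + 7/33 + 6/33 + 3/33 + 10/33
= 32/33
= 0.9697

0.9697


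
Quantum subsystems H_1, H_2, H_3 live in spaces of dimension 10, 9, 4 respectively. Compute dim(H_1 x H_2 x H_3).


dim(H_1 x H_2 x H_3) = 10 * 9 * 4
= 90 * 4
= 360

360


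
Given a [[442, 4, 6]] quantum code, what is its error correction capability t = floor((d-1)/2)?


Code parameters: [[442, 4, 6]], distance d = 6.
Number of correctable errors = floor((d-1)/2)
= floor((6 - 1)/2)
= floor(5/2)
= 2

2


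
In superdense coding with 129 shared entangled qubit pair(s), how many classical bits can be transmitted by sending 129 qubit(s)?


Superdense coding allows 2 classical bits per shared entangled pair.
129 pair(s) -> 2 * 129 = 258 classical bits

258


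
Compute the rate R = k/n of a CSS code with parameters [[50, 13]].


Code rate R = k/n
= 13/50
= 0.2600

0.2600


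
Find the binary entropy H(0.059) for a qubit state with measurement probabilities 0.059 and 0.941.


S = -p*log2(p) - (1-p)*log2(1-p)
p = 0.0590, 1-p = 0.9410
= -0.0590 * log2(0.0590) - 0.9410 * log2(0.9410)
= -(-0.2409) - (-0.0826)
= 0.3235

0.3235


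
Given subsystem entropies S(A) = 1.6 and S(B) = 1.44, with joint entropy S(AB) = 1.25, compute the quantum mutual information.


I(A:B) = S(A) + S(B) - S(AB)
= 1.6 + 1.44 - 1.25
= 1.7900

1.7900


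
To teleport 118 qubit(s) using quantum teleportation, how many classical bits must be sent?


Quantum teleportation requires 2 classical bits per qubit teleported.
118 qubit(s) -> 2 * 118 = 236 classical bits

236


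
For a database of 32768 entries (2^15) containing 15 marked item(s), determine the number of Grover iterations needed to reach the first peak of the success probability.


After j Grover iterations the success probability is P(j) = sin^2((2j+1)*theta), where sin(theta) = sqrt(k/N).
N = 2^15 = 32768, k = 15
sin(theta) = sqrt(k/N) = 0.0213954124
theta = arcsin(sqrt(k/N)) = 0.02139704508 rad
P(j) reaches its first maximum when (2j+1)*theta is as close as possible to pi/2, i.e. j = round(pi/(4*theta) - 1/2).
pi/(4*theta) - 1/2 = 36.2059
(For comparison, the common estimate pi/4 * sqrt(N/k) = 36.7087; the exact maximiser is used here.)
Optimal iterations = 36

36


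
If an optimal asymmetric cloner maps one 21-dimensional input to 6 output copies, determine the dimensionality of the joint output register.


Output space = H^(tensor 6) where dim(H) = 21
dim = 21^6
= 441 (after 2 factors)
= 9261 (after 3 factors)
= 194481 (after 4 factors)
= 4084101 (after 5 factors)
= 85766121 (after 6 factors)
= 85766121

85766121


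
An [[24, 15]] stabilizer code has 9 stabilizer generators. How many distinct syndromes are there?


Each stabilizer generator gives a binary (+1 or -1) measurement outcome.
With 9 independent generators:
Total syndromes = 2^9
= 512

512


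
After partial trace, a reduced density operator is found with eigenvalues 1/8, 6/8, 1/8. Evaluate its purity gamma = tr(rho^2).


tr(rho^2) = sum of eigenvalues squared
= (1/8)^2 + (6/8)^2 + (1/8)^2
= (1 + 36 + 1) / 64
= 38/64
= 0.5938

0.5938


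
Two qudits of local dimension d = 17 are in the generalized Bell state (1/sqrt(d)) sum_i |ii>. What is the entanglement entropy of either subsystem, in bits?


For a maximally entangled state in d x d:
S = log2(d) = log2(17)
= 4.0875

4.0875


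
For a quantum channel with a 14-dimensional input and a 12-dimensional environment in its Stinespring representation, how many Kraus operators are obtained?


Tracing out the environment in an orthonormal basis {|i>_E} gives Kraus operators K_i = <i|_E U |0>_E.
Number of Kraus operators = dim(H_env) = d_env
= 12

12


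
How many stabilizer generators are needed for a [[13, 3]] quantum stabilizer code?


For an [[n,k]] stabilizer code:
Number of stabilizer generators = n - k
= 13 - 3
= 10

10


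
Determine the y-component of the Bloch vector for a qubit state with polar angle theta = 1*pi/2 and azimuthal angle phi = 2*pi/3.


theta = 1.5708, phi = 2.0944
r_y = sin(theta)*sin(phi) = 1.0000 * 0.8660
r_y = 0.8660

0.8660


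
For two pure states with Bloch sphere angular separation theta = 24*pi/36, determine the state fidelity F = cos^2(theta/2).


For states separated by angle theta on Bloch sphere:
F = cos^2(theta/2)
theta = 24*pi/36 = 2.0944
theta/2 = 1.0472
cos(theta/2) = 0.5000
F = 0.2500

0.2500


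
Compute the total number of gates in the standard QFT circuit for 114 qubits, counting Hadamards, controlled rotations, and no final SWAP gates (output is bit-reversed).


Hadamard gates: 114
Controlled rotations: n*(n-1)/2 = 114*113/2 = 6441
SWAP gates: 0 (omitted)
Total = 114 + 6441
= 6555

6555


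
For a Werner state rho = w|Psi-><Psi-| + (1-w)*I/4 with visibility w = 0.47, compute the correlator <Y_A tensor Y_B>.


|Psi-> = (|01> - |10>)/sqrt(2)
For the pure Bell state, <Y_A Y_B> = -1 (Bell-state Pauli correlator).
The maximally-mixed part I/4 has tr(I/4 * P tensor P) = 0 for any traceless Pauli P.
So <Y_A Y_B>_rho = w * (-1) + (1 - w) * 0
= 0.47 * (-1)
= -0.4700

-0.4700


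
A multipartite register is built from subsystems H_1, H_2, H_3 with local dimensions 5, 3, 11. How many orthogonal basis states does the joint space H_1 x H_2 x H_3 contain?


dim(H_1 x H_2 x H_3) = 5 * 3 * 11
= 15 * 11
= 165

165


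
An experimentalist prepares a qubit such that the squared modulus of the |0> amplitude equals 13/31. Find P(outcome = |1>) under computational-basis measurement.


|alpha|^2 = 13/31 = 0.4194
|beta|^2 = 1 - 13/31 = 18/31 = 0.5806
P(|1>) = |beta|^2 = 0.5806

0.5806


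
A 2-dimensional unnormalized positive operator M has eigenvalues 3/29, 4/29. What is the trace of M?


tr(M) = sum of eigenvalues
= 3/29 + 4/29
= 7/29
= 0.2414

0.2414


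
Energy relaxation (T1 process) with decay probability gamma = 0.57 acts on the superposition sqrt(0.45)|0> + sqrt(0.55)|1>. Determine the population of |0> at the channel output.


For amplitude damping with parameter gamma on state sqrt(a)|0> + sqrt(b)|1>:
alpha^2 = 0.45, beta^2 = 0.55
P(|0>) = alpha^2 + gamma * beta^2
= 0.45 + 0.57 * 0.55
= 0.45 + 0.3135
= 0.7635

0.7635


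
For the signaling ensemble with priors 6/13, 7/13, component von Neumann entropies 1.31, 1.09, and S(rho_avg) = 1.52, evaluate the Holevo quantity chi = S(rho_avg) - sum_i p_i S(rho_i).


chi = S(rho) - sum_i p_i * S(rho_i)
Weighted entropy = 6/13 * 1.31 + 7/13 * 1.09
= 1.1915
chi = 1.52 - 1.1915
= 0.3285

0.3285


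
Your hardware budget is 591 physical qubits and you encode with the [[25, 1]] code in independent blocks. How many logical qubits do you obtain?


Each code block uses 25 physical qubits for 1 logical qubit(s).
Number of complete blocks = floor(591 / 25) = 23
Logical qubits = 23 * 1
= 23

23


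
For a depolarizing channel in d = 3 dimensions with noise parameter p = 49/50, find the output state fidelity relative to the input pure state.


F = (1-p) + p/d
= (1 - 0.9800) + 0.9800/3
= 0.0200 + 0.3267
= 0.3467

0.3467


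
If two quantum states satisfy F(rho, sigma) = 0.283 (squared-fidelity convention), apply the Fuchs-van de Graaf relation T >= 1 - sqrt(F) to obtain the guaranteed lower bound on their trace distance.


Fuchs-van de Graaf (squared-fidelity convention): 1 - sqrt(F) <= T <= sqrt(1 - F).
Lower bound: T >= 1 - sqrt(F)
sqrt(F) = sqrt(0.283) = 0.5320
T >= 1 - 0.5320
T >= 0.4680

0.4680


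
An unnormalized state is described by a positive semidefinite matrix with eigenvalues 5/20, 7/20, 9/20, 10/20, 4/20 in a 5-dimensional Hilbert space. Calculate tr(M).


tr(M) = sum of eigenvalues
= 5/20 + 7/20 + 9/20 + 10/20 + 4/20
= 35/20
= 1.7500

1.7500


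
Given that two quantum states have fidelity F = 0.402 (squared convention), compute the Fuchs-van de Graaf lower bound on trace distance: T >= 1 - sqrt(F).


Fuchs-van de Graaf (squared-fidelity convention): 1 - sqrt(F) <= T <= sqrt(1 - F).
Lower bound: T >= 1 - sqrt(F)
sqrt(F) = sqrt(0.402) = 0.6340
T >= 1 - 0.6340
T >= 0.3660

0.3660


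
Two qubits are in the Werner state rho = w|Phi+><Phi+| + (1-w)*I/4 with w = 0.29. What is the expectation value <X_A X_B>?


|Phi+> = (|00> + |11>)/sqrt(2)
For the pure Bell state, <X_A X_B> = +1 (Bell-state Pauli correlator).
The maximally-mixed part I/4 has tr(I/4 * P tensor P) = 0 for any traceless Pauli P.
So <X_A X_B>_rho = w * (+1) + (1 - w) * 0
= 0.29 * (+1)
= 0.2900

0.2900


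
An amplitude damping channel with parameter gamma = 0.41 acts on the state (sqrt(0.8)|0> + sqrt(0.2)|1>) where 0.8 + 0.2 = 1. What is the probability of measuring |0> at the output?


For amplitude damping with parameter gamma on state sqrt(a)|0> + sqrt(b)|1>:
alpha^2 = 0.8, beta^2 = 0.2
P(|0>) = alpha^2 + gamma * beta^2
= 0.8 + 0.41 * 0.2
= 0.8 + 0.0820
= 0.8820

0.8820


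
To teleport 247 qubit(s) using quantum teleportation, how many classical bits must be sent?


Quantum teleportation requires 2 classical bits per qubit teleported.
247 qubit(s) -> 2 * 247 = 494 classical bits

494


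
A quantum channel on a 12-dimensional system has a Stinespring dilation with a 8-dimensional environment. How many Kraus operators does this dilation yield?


Tracing out the environment in an orthonormal basis {|i>_E} gives Kraus operators K_i = <i|_E U |0>_E.
Number of Kraus operators = dim(H_env) = d_env
= 8

8


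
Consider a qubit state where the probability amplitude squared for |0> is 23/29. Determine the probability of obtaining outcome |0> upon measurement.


|alpha|^2 = 23/29 = 0.7931
|beta|^2 = 1 - 23/29 = 6/29 = 0.2069
P(|0>) = |alpha|^2 = 0.7931

0.7931


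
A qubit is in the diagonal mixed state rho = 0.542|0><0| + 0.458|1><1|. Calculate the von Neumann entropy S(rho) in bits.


S = -p*log2(p) - (1-p)*log2(1-p)
p = 0.5420, 1-p = 0.4580
= -0.5420 * log2(0.5420) - 0.4580 * log2(0.4580)
= -(-0.4789) - (-0.5160)
= 0.9949

0.9949


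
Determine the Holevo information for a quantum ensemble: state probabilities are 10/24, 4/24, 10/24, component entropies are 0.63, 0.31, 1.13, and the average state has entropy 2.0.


chi = S(rho) - sum_i p_i * S(rho_i)
Weighted entropy = 10/24 * 0.63 + 4/24 * 0.31 + 10/24 * 1.13
= 0.7850
chi = 2.0 - 0.7850
= 1.2150

1.2150


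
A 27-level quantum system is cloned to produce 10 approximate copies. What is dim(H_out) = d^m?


Output space = H^(tensor 10) where dim(H) = 27
dim = 27^10
= 729 (after 2 factors)
= 19683 (after 3 factors)
= 531441 (after 4 factors)
= 14348907 (after 5 factors)
= 387420489 (after 6 factors)
= 10460353203 (after 7 factors)
= 282429536481 (after 8 factors)
= 7625597484987 (after 9 factors)
= 205891132094649 (after 10 factors)
= 205891132094649

205891132094649


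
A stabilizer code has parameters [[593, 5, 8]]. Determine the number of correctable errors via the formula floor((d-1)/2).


Code parameters: [[593, 5, 8]], distance d = 8.
Number of correctable errors = floor((d-1)/2)
= floor((8 - 1)/2)
= floor(7/2)
= 3

3


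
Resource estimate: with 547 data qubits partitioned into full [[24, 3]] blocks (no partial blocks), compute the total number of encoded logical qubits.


Each code block uses 24 physical qubits for 3 logical qubit(s).
Number of complete blocks = floor(547 / 24) = 22
Logical qubits = 22 * 3
= 66

66


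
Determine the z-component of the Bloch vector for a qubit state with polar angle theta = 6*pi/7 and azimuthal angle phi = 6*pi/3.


theta = 2.6928, phi = 6.2832
r_z = cos(theta) = -0.9010

-0.9010


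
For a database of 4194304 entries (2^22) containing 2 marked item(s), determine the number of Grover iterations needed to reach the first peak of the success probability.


After j Grover iterations the success probability is P(j) = sin^2((2j+1)*theta), where sin(theta) = sqrt(k/N).
N = 2^22 = 4194304, k = 2
sin(theta) = sqrt(k/N) = 0.000690533966
theta = arcsin(sqrt(k/N)) = 0.0006905340209 rad
P(j) reaches its first maximum when (2j+1)*theta is as close as possible to pi/2, i.e. j = round(pi/(4*theta) - 1/2).
pi/(4*theta) - 1/2 = 1136.8779
(For comparison, the common estimate pi/4 * sqrt(N/k) = 1137.3780; the exact maximiser is used here.)
Optimal iterations = 1137

1137


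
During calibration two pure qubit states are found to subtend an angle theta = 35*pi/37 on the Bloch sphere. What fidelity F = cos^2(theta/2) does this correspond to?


For states separated by angle theta on Bloch sphere:
F = cos^2(theta/2)
theta = 35*pi/37 = 2.9718
theta/2 = 1.4859
cos(theta/2) = 0.0848
F = 0.0072

0.0072


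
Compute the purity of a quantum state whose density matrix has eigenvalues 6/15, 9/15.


tr(rho^2) = sum of eigenvalues squared
= (6/15)^2 + (9/15)^2
= (36 + 81) / 225
= 117/225
= 0.5200

0.5200


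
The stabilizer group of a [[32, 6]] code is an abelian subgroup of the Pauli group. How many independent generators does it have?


For an [[n,k]] stabilizer code:
Number of stabilizer generators = n - k
= 32 - 6
= 26

26


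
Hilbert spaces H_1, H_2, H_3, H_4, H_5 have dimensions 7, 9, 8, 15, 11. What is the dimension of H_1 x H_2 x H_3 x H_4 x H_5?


dim(H_1 x H_2 x H_3 x H_4 x H_5) = 7 * 9 * 8 * 15 * 11
= 63 * 8 * 15 * 11
= 504 * 15 * 11
= 7560 * 11
= 83160

83160


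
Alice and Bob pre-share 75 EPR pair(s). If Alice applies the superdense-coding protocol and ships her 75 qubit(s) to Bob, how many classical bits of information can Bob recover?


Superdense coding allows 2 classical bits per shared entangled pair.
75 pair(s) -> 2 * 75 = 150 classical bits

150


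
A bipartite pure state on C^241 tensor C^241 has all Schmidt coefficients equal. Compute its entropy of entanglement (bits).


For a maximally entangled state in d x d:
S = log2(d) = log2(241)
= 7.9129

7.9129


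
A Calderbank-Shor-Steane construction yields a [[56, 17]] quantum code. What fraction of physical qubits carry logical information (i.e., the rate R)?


Code rate R = k/n
= 17/56
= 0.3036

0.3036


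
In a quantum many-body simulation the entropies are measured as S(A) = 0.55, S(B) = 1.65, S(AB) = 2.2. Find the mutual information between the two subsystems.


I(A:B) = S(A) + S(B) - S(AB)
= 0.55 + 1.65 - 2.2
= 0.0000

0.0000


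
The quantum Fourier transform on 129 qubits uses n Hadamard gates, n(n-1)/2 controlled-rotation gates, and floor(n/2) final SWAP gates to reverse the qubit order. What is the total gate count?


Hadamard gates: 129
Controlled rotations: n*(n-1)/2 = 129*128/2 = 8256
SWAP gates: floor(n/2) = floor(129/2) = 64
Total = 129 + 8256 + 64
= 8449

8449


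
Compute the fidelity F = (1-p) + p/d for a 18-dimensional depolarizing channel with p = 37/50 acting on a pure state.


F = (1-p) + p/d
= (1 - 0.7400) + 0.7400/18
= 0.2600 + 0.0411
= 0.3011

0.3011


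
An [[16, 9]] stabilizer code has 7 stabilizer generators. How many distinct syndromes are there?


Each stabilizer generator gives a binary (+1 or -1) measurement outcome.
With 7 independent generators:
Total syndromes = 2^7
= 128

128


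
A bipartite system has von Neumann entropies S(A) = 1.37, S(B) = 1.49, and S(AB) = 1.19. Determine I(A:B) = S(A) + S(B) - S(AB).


I(A:B) = S(A) + S(B) - S(AB)
= 1.37 + 1.49 - 1.19
= 1.6700

1.6700


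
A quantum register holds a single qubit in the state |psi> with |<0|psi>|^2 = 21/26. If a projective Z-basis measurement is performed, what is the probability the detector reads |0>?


|alpha|^2 = 21/26 = 0.8077
|beta|^2 = 1 - 21/26 = 5/26 = 0.1923
P(|0>) = |alpha|^2 = 0.8077

0.8077


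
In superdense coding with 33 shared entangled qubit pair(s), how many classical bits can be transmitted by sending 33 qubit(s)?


Superdense coding allows 2 classical bits per shared entangled pair.
33 pair(s) -> 2 * 33 = 66 classical bits

66


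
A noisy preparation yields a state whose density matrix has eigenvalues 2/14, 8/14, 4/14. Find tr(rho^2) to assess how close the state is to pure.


tr(rho^2) = sum of eigenvalues squared
= (2/14)^2 + (8/14)^2 + (4/14)^2
= (4 + 64 + 16) / 196
= 84/196
= 0.4286

0.4286


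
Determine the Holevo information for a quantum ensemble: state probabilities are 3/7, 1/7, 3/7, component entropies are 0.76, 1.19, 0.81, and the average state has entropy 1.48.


chi = S(rho) - sum_i p_i * S(rho_i)
Weighted entropy = 3/7 * 0.76 + 1/7 * 1.19 + 3/7 * 0.81
= 0.8429
chi = 1.48 - 0.8429
= 0.6371

0.6371


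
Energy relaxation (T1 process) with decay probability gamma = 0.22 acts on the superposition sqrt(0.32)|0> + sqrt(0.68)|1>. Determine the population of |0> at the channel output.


For amplitude damping with parameter gamma on state sqrt(a)|0> + sqrt(b)|1>:
alpha^2 = 0.32, beta^2 = 0.68
P(|0>) = alpha^2 + gamma * beta^2
= 0.32 + 0.22 * 0.68
= 0.32 + 0.1496
= 0.4696

0.4696


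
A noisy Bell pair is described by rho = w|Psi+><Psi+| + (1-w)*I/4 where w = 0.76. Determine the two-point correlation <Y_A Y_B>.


|Psi+> = (|01> + |10>)/sqrt(2)
For the pure Bell state, <Y_A Y_B> = +1 (Bell-state Pauli correlator).
The maximally-mixed part I/4 has tr(I/4 * P tensor P) = 0 for any traceless Pauli P.
So <Y_A Y_B>_rho = w * (+1) + (1 - w) * 0
= 0.76 * (+1)
= 0.7600

0.7600


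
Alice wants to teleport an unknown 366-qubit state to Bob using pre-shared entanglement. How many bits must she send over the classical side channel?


Quantum teleportation requires 2 classical bits per qubit teleported.
366 qubit(s) -> 2 * 366 = 732 classical bits

732


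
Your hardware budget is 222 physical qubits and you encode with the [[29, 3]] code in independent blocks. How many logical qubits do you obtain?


Each code block uses 29 physical qubits for 3 logical qubit(s).
Number of complete blocks = floor(222 / 29) = 7
Logical qubits = 7 * 3
= 21

21


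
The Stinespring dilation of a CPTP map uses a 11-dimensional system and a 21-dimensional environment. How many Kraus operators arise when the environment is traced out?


Tracing out the environment in an orthonormal basis {|i>_E} gives Kraus operators K_i = <i|_E U |0>_E.
Number of Kraus operators = dim(H_env) = d_env
= 21

21


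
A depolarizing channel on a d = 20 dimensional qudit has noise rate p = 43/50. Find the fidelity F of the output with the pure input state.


F = (1-p) + p/d
= (1 - 0.8600) + 0.8600/20
= 0.1400 + 0.0430
= 0.1830

0.1830


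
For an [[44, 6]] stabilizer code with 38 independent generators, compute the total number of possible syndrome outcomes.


Each stabilizer generator gives a binary (+1 or -1) measurement outcome.
With 38 independent generators:
Total syndromes = 2^38
= 274877906944

274877906944


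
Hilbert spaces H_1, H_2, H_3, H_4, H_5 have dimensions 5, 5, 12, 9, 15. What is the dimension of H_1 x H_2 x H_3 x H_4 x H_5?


dim(H_1 x H_2 x H_3 x H_4 x H_5) = 5 * 5 * 12 * 9 * 15
= 25 * 12 * 9 * 15
= 300 * 9 * 15
= 2700 * 15
= 40500

40500


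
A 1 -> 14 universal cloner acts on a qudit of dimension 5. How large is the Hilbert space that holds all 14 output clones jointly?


Output space = H^(tensor 14) where dim(H) = 5
dim = 5^14
= 25 (after 2 factors)
= 125 (after 3 factors)
= 625 (after 4 factors)
= 3125 (after 5 factors)
= 15625 (after 6 factors)
= 78125 (after 7 factors)
= 390625 (after 8 factors)
= 1953125 (after 9 factors)
= 9765625 (after 10 factors)
= 48828125 (after 11 factors)
= 244140625 (after 12 factors)
= 1220703125 (after 13 factors)
= 6103515625 (after 14 factors)
= 6103515625

6103515625


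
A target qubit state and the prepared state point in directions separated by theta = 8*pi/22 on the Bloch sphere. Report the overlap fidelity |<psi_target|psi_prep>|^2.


For states separated by angle theta on Bloch sphere:
F = cos^2(theta/2)
theta = 8*pi/22 = 1.1424
theta/2 = 0.5712
cos(theta/2) = 0.8413
F = 0.7077

0.7077


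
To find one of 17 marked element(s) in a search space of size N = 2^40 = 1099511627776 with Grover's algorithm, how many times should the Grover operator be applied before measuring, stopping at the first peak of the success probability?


After j Grover iterations the success probability is P(j) = sin^2((2j+1)*theta), where sin(theta) = sqrt(k/N).
N = 2^40 = 1099511627776, k = 17
sin(theta) = sqrt(k/N) = 3.932099939e-06
theta = arcsin(sqrt(k/N)) = 3.932099939e-06 rad
P(j) reaches its first maximum when (2j+1)*theta is as close as possible to pi/2, i.e. j = round(pi/(4*theta) - 1/2).
pi/(4*theta) - 1/2 = 199739.6326
(For comparison, the common estimate pi/4 * sqrt(N/k) = 199740.1326; the exact maximiser is used here.)
Optimal iterations = 199740

199740


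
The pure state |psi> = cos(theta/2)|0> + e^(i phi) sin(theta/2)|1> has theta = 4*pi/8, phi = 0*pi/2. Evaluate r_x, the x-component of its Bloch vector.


theta = 1.5708, phi = 0.0000
r_x = sin(theta)*cos(phi) = 1.0000 * 1.0000
r_x = 1.0000

1.0000


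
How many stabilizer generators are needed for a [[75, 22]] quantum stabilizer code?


For an [[n,k]] stabilizer code:
Number of stabilizer generators = n - k
= 75 - 22
= 53

53


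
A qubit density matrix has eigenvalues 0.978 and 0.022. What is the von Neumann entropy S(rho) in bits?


S = -p*log2(p) - (1-p)*log2(1-p)
p = 0.9780, 1-p = 0.0220
= -0.9780 * log2(0.9780) - 0.0220 * log2(0.0220)
= -(-0.0314) - (-0.1211)
= 0.1525

0.1525


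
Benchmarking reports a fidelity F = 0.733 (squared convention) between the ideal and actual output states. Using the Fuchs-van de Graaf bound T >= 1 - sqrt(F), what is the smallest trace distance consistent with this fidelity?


Fuchs-van de Graaf (squared-fidelity convention): 1 - sqrt(F) <= T <= sqrt(1 - F).
Lower bound: T >= 1 - sqrt(F)
sqrt(F) = sqrt(0.733) = 0.8562
T >= 1 - 0.8562
T >= 0.1438

0.1438


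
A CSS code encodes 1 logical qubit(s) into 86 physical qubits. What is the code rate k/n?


Code rate R = k/n
= 1/86
= 0.0116

0.0116


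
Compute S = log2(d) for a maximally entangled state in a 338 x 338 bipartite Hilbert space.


For a maximally entangled state in d x d:
S = log2(d) = log2(338)
= 8.4009

8.4009


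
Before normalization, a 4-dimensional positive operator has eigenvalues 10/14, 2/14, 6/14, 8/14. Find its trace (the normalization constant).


tr(M) = sum of eigenvalues
= 10/14 + 2/14 + 6/14 + 8/14
= 26/14
= 1.8571

1.8571


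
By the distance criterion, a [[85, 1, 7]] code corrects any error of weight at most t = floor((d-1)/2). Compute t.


Code parameters: [[85, 1, 7]], distance d = 7.
Number of correctable errors = floor((d-1)/2)
= floor((7 - 1)/2)
= floor(6/2)
= 3

3


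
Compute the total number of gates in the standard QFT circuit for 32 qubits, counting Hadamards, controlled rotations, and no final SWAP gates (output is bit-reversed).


Hadamard gates: 32
Controlled rotations: n*(n-1)/2 = 32*31/2 = 496
SWAP gates: 0 (omitted)
Total = 32 + 496
= 528

528


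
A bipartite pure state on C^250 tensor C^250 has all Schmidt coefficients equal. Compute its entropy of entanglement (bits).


For a maximally entangled state in d x d:
S = log2(d) = log2(250)
= 7.9658

7.9658


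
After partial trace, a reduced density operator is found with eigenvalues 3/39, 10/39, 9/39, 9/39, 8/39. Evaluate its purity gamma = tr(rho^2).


tr(rho^2) = sum of eigenvalues squared
= (3/39)^2 + (10/39)^2 + (9/39)^2 + (9/39)^2 + (8/39)^2
= (9 + 100 + 81 + 81 + 64) / 1521
= 335/1521
= 0.2202

0.2202


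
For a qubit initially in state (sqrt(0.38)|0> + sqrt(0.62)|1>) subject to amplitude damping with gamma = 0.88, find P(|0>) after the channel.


For amplitude damping with parameter gamma on state sqrt(a)|0> + sqrt(b)|1>:
alpha^2 = 0.38, beta^2 = 0.62
P(|0>) = alpha^2 + gamma * beta^2
= 0.38 + 0.88 * 0.62
= 0.38 + 0.5456
= 0.9256

0.9256


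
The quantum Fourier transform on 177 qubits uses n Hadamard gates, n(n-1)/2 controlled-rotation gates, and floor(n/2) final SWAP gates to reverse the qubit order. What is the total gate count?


Hadamard gates: 177
Controlled rotations: n*(n-1)/2 = 177*176/2 = 15576
SWAP gates: floor(n/2) = floor(177/2) = 88
Total = 177 + 15576 + 88
= 15841

15841


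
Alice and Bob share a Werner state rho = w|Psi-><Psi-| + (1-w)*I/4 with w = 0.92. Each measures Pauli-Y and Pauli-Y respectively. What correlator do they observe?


|Psi-> = (|01> - |10>)/sqrt(2)
For the pure Bell state, <Y_A Y_B> = -1 (Bell-state Pauli correlator).
The maximally-mixed part I/4 has tr(I/4 * P tensor P) = 0 for any traceless Pauli P.
So <Y_A Y_B>_rho = w * (-1) + (1 - w) * 0
= 0.92 * (-1)
= -0.9200

-0.9200


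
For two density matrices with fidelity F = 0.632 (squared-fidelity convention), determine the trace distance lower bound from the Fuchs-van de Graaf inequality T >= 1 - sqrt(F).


Fuchs-van de Graaf (squared-fidelity convention): 1 - sqrt(F) <= T <= sqrt(1 - F).
Lower bound: T >= 1 - sqrt(F)
sqrt(F) = sqrt(0.632) = 0.7950
T >= 1 - 0.7950
T >= 0.2050

0.2050


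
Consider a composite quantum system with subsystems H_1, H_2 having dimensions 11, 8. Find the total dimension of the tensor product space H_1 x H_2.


dim(H_1 x H_2) = 11 * 8
= 88

88


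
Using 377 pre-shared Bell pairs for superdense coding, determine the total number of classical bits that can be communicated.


Superdense coding allows 2 classical bits per shared entangled pair.
377 pair(s) -> 2 * 377 = 754 classical bits

754


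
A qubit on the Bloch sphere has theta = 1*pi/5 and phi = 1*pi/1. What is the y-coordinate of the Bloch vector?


theta = 0.6283, phi = 3.1416
r_y = sin(theta)*sin(phi) = 0.5878 * 0.0000
r_y = 0.0000

0.0000


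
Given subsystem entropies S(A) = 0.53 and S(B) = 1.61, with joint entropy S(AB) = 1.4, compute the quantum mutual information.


I(A:B) = S(A) + S(B) - S(AB)
= 0.53 + 1.61 - 1.4
= 0.7400

0.7400


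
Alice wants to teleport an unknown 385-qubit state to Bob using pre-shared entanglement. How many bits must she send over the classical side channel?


Quantum teleportation requires 2 classical bits per qubit teleported.
385 qubit(s) -> 2 * 385 = 770 classical bits

770


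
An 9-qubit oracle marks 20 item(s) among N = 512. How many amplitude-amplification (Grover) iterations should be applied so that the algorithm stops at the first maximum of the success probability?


After j Grover iterations the success probability is P(j) = sin^2((2j+1)*theta), where sin(theta) = sqrt(k/N).
N = 2^9 = 512, k = 20
sin(theta) = sqrt(k/N) = 0.1976423538
theta = arcsin(sqrt(k/N)) = 0.1989522465 rad
P(j) reaches its first maximum when (2j+1)*theta is as close as possible to pi/2, i.e. j = round(pi/(4*theta) - 1/2).
pi/(4*theta) - 1/2 = 3.4477
(For comparison, the common estimate pi/4 * sqrt(N/k) = 3.9738; the exact maximiser is used here.)
Optimal iterations = 3

3


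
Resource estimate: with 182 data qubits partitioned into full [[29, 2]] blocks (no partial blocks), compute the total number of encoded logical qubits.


Each code block uses 29 physical qubits for 2 logical qubit(s).
Number of complete blocks = floor(182 / 29) = 6
Logical qubits = 6 * 2
= 12

12


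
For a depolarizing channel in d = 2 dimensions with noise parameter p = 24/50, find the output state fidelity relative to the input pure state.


F = (1-p) + p/d
= (1 - 0.4800) + 0.4800/2
= 0.5200 + 0.2400
= 0.7600

0.7600


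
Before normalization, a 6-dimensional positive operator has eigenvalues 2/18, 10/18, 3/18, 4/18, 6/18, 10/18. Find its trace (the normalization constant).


tr(M) = sum of eigenvalues
= 2/18 + 10/18 + 3/18 + 4/18 + 6/18 + 10/18
= 35/18
= 1.9444

1.9444


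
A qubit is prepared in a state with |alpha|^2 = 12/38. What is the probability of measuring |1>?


|alpha|^2 = 12/38 = 0.3158
|beta|^2 = 1 - 12/38 = 26/38 = 0.6842
P(|1>) = |beta|^2 = 0.6842

0.6842


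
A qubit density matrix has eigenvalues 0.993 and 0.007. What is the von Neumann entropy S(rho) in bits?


S = -p*log2(p) - (1-p)*log2(1-p)
p = 0.9930, 1-p = 0.0070
= -0.9930 * log2(0.9930) - 0.0070 * log2(0.0070)
= -(-0.0101) - (-0.0501)
= 0.0602

0.0602


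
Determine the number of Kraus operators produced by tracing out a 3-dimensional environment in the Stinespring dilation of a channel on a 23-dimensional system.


Tracing out the environment in an orthonormal basis {|i>_E} gives Kraus operators K_i = <i|_E U |0>_E.
Number of Kraus operators = dim(H_env) = d_env
= 3

3


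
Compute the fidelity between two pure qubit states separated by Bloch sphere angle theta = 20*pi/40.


For states separated by angle theta on Bloch sphere:
F = cos^2(theta/2)
theta = 20*pi/40 = 1.5708
theta/2 = 0.7854
cos(theta/2) = 0.7071
F = 0.5000

0.5000


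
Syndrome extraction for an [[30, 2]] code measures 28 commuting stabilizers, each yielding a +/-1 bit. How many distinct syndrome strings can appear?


Each stabilizer generator gives a binary (+1 or -1) measurement outcome.
With 28 independent generators:
Total syndromes = 2^28
= 268435456

268435456


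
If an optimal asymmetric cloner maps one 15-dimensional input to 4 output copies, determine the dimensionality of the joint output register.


Output space = H^(tensor 4) where dim(H) = 15
dim = 15^4
= 225 (after 2 factors)
= 3375 (after 3 factors)
= 50625 (after 4 factors)
= 50625

50625


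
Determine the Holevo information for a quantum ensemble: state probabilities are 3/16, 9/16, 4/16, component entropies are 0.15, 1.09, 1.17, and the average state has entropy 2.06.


chi = S(rho) - sum_i p_i * S(rho_i)
Weighted entropy = 3/16 * 0.15 + 9/16 * 1.09 + 4/16 * 1.17
= 0.9337
chi = 2.06 - 0.9337
= 1.1263

1.1263


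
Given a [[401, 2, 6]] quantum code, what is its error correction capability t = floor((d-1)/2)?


Code parameters: [[401, 2, 6]], distance d = 6.
Number of correctable errors = floor((d-1)/2)
= floor((6 - 1)/2)
= floor(5/2)
= 2

2
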